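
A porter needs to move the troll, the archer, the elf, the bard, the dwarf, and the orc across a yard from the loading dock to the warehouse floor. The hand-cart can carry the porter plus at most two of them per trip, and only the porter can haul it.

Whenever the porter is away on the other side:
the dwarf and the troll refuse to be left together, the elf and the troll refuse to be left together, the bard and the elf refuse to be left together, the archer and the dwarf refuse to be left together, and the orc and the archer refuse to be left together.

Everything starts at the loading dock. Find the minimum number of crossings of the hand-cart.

impossible

Whatever the first load, the items left behind include a forbidden pair without the porter. No opening move is safe, so no plan exists.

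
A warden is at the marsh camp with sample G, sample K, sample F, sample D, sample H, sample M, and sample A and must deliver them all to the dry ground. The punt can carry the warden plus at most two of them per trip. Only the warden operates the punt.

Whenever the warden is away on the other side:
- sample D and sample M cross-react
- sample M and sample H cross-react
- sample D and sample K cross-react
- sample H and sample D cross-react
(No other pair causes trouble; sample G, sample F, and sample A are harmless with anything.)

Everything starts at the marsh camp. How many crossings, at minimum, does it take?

11

Counting alone: the warden can take at most 2 across per trip to the dry ground, so moving all 7 needs at least 4 loaded trips out, with a return between consecutive ones — at least 7 crossings.
The safety rule pushes this higher. Following every safe sequence of crossings, the most of the 7 that can be at the dry ground as the punt arrives there on crossings 7, 9 is 5, 6 respectively — never all 7.
So no plan with fewer than 11 crossings exists, and this one achieves 11:
1. Warden goes to the dry ground with sample D and sample H.  [the marsh camp: sample A, sample F, sample G, sample K, sample M | the dry ground: sample D, sample H]
2. Warden goes back to the marsh camp with sample D.  [the marsh camp: sample A, sample D, sample F, sample G, sample K, sample M | the dry ground: sample H]
3. Warden goes to the dry ground with sample D and sample G.  [the marsh camp: sample A, sample F, sample K, sample M | the dry ground: sample D, sample G, sample H]
4. Warden goes back to the marsh camp with sample D.  [the marsh camp: sample A, sample D, sample F, sample K, sample M | the dry ground: sample G, sample H]
5. Warden goes to the dry ground with sample D and sample K.  [the marsh camp: sample A, sample F, sample M | the dry ground: sample D, sample G, sample H, sample K]
6. Warden goes back to the marsh camp with sample D.  [the marsh camp: sample A, sample D, sample F, sample M | the dry ground: sample G, sample H, sample K]
7. Warden goes to the dry ground with sample D and sample F.  [the marsh camp: sample A, sample M | the dry ground: sample D, sample F, sample G, sample H, sample K]
8. Warden goes back to the marsh camp with sample D.  [the marsh camp: sample A, sample D, sample M | the dry ground: sample F, sample G, sample H, sample K]
9. Warden goes to the dry ground with sample A and sample D.  [the marsh camp: sample M | the dry ground: sample A, sample D, sample F, sample G, sample H, sample K]
10. Warden goes back to the marsh camp with sample D.  [the marsh camp: sample D, sample M | the dry ground: sample A, sample F, sample G, sample H, sample K]
11. Warden goes to the dry ground with sample D and sample M.  [the marsh camp: — | the dry ground: sample A, sample D, sample F, sample G, sample H, sample K, sample M]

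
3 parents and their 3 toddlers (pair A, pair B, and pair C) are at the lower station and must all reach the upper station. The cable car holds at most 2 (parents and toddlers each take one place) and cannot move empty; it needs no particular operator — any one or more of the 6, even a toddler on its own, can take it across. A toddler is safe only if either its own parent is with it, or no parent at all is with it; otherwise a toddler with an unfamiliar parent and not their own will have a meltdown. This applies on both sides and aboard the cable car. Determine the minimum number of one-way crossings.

11

Counting alone: each trip to the upper station takes at most 2 across and each return brings at least 1 back, so after t trips out (and t−1 returns) at most 2t − (t−1) of the 6 are across; that first reaches 6 at t = 5, so at least 9 crossings are needed.
The safety rule pushes this higher. Following every safe sequence of crossings, the most of the 6 that can be at the upper station as the cable car arrives there on crossing 9 is 5 — never all 6.
So no plan with fewer than 11 crossings exists, and this one achieves 11:
1. parent A and toddler A cross → the upper station.
2. parent A crosses ← the lower station.
3. toddler B and toddler C cross → the upper station.
4. toddler A crosses ← the lower station.
5. parent B and parent C cross → the upper station.
6. parent B and toddler B cross ← the lower station.
7. parent A and parent B cross → the upper station.
8. toddler C crosses ← the lower station.
9. toddler A and toddler B cross → the upper station.
10. parent C crosses ← the lower station.
11. parent C and toddler C cross → the upper station.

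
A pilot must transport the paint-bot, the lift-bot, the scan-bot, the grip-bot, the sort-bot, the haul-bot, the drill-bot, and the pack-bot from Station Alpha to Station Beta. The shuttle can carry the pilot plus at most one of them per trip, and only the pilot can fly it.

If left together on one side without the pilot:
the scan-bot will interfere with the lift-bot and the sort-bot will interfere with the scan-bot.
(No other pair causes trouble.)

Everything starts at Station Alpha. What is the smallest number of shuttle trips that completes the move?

17

Counting alone: the pilot can take at most 1 across per trip to Station Beta, so moving all 8 needs at least 8 loaded trips out, with a return between consecutive ones — at least 15 crossings.
The safety rule pushes this higher. Following every safe sequence of crossings, the most of the 8 that can be at Station Beta as the shuttle arrives there on crossing 15 is 7 — never all 8.
So no plan with fewer than 17 crossings exists, and this one achieves 17:
1. Pilot goes to Station Beta with the scan-bot.  [Station Alpha: the drill-bot, the grip-bot, the haul-bot, the lift-bot, the pack-bot, the paint-bot, the sort-bot | Station Beta: the scan-bot]
2. Pilot goes back to Station Alpha alone.  [Station Alpha: the drill-bot, the grip-bot, the haul-bot, the lift-bot, the pack-bot, the paint-bot, the sort-bot | Station Beta: the scan-bot]
3. Pilot goes to Station Beta with the paint-bot.  [Station Alpha: the drill-bot, the grip-bot, the haul-bot, the lift-bot, the pack-bot, the sort-bot | Station Beta: the paint-bot, the scan-bot]
4. Pilot goes back to Station Alpha alone.  [Station Alpha: the drill-bot, the grip-bot, the haul-bot, the lift-bot, the pack-bot, the sort-bot | Station Beta: the paint-bot, the scan-bot]
5. Pilot goes to Station Beta with the lift-bot.  [Station Alpha: the drill-bot, the grip-bot, the haul-bot, the pack-bot, the sort-bot | Station Beta: the lift-bot, the paint-bot, the scan-bot]
6. Pilot goes back to Station Alpha with the scan-bot.  [Station Alpha: the drill-bot, the grip-bot, the haul-bot, the pack-bot, the scan-bot, the sort-bot | Station Beta: the lift-bot, the paint-bot]
7. Pilot goes to Station Beta with the sort-bot.  [Station Alpha: the drill-bot, the grip-bot, the haul-bot, the pack-bot, the scan-bot | Station Beta: the lift-bot, the paint-bot, the sort-bot]
8. Pilot goes back to Station Alpha alone.  [Station Alpha: the drill-bot, the grip-bot, the haul-bot, the pack-bot, the scan-bot | Station Beta: the lift-bot, the paint-bot, the sort-bot]
9. Pilot goes to Station Beta with the grip-bot.  [Station Alpha: the drill-bot, the haul-bot, the pack-bot, the scan-bot | Station Beta: the grip-bot, the lift-bot, the paint-bot, the sort-bot]
10. Pilot goes back to Station Alpha alone.  [Station Alpha: the drill-bot, the haul-bot, the pack-bot, the scan-bot | Station Beta: the grip-bot, the lift-bot, the paint-bot, the sort-bot]
11. Pilot goes to Station Beta with the haul-bot.  [Station Alpha: the drill-bot, the pack-bot, the scan-bot | Station Beta: the grip-bot, the haul-bot, the lift-bot, the paint-bot, the sort-bot]
12. Pilot goes back to Station Alpha alone.  [Station Alpha: the drill-bot, the pack-bot, the scan-bot | Station Beta: the grip-bot, the haul-bot, the lift-bot, the paint-bot, the sort-bot]
13. Pilot goes to Station Beta with the drill-bot.  [Station Alpha: the pack-bot, the scan-bot | Station Beta: the drill-bot, the grip-bot, the haul-bot, the lift-bot, the paint-bot, the sort-bot]
14. Pilot goes back to Station Alpha alone.  [Station Alpha: the pack-bot, the scan-bot | Station Beta: the drill-bot, the grip-bot, the haul-bot, the lift-bot, the paint-bot, the sort-bot]
15. Pilot goes to Station Beta with the pack-bot.  [Station Alpha: the scan-bot | Station Beta: the drill-bot, the grip-bot, the haul-bot, the lift-bot, the pack-bot, the paint-bot, the sort-bot]
16. Pilot goes back to Station Alpha alone.  [Station Alpha: the scan-bot | Station Beta: the drill-bot, the grip-bot, the haul-bot, the lift-bot, the pack-bot, the paint-bot, the sort-bot]
17. Pilot goes to Station Beta with the scan-bot.  [Station Alpha: — | Station Beta: the drill-bot, the grip-bot, the haul-bot, the lift-bot, the pack-bot, the paint-bot, the scan-bot, the sort-bot]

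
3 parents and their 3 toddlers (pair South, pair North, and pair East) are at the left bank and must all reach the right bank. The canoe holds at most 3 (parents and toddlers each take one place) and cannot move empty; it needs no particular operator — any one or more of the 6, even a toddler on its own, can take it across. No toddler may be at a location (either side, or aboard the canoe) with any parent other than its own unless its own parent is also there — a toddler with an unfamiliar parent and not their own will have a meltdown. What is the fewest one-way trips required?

Counting alone: each trip to the right bank takes at most 3 across and each return brings at least 1 back, so after t trips out (and t−1 returns) at most 3t − (t−1) of the 6 are across; that first reaches 6 at t = 3, so at least 5 crossings are needed.
The plan below uses exactly 5 crossings, so it is optimal:
1. parent South and toddler South cross → the right bank.
2. parent South crosses ← the left bank.
3. parent East, parent North, and parent South cross → the right bank.
4. toddler South crosses ← the left bank.
5. toddler East, toddler North, and toddler South cross → the right bank.

5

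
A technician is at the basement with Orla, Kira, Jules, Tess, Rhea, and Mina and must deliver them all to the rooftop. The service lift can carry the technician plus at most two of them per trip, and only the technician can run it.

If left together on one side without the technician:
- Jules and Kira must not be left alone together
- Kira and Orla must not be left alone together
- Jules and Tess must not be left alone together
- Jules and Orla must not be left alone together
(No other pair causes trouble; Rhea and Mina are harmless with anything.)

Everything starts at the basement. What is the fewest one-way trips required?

Counting alone: the technician can take at most 2 across per trip to the rooftop, so moving all 6 needs at least 3 loaded trips out, with a return between consecutive ones — at least 5 crossings.
The safety rule pushes this higher. Following every safe sequence of crossings, the most of the 6 that can be at the rooftop as the service lift arrives there on crossings 5, 7 is 4, 5 respectively — never all 6.
So no plan with fewer than 9 crossings exists, and this one achieves 9:
1. Technician goes to the rooftop with Jules and Orla.  [the basement: Kira, Mina, Rhea, Tess | the rooftop: Jules, Orla]
2. Technician goes back to the basement with Orla.  [the basement: Kira, Mina, Orla, Rhea, Tess | the rooftop: Jules]
3. Technician goes to the rooftop with Orla and Tess.  [the basement: Kira, Mina, Rhea | the rooftop: Jules, Orla, Tess]
4. Technician goes back to the basement with Jules.  [the basement: Jules, Kira, Mina, Rhea | the rooftop: Orla, Tess]
5. Technician goes to the rooftop with Kira and Rhea.  [the basement: Jules, Mina | the rooftop: Kira, Orla, Rhea, Tess]
6. Technician goes back to the basement with Orla.  [the basement: Jules, Mina, Orla | the rooftop: Kira, Rhea, Tess]
7. Technician goes to the rooftop with Mina and Orla.  [the basement: Jules | the rooftop: Kira, Mina, Orla, Rhea, Tess]
8. Technician goes back to the basement with Orla.  [the basement: Jules, Orla | the rooftop: Kira, Mina, Rhea, Tess]
9. Technician goes to the rooftop with Jules and Orla.  [the basement: — | the rooftop: Jules, Kira, Mina, Orla, Rhea, Tess]

9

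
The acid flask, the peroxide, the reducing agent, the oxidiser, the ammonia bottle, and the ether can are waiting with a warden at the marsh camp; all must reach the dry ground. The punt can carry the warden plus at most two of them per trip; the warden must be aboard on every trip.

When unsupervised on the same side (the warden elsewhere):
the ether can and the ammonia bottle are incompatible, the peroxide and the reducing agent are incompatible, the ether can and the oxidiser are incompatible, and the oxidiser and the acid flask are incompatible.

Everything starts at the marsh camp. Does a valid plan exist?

Whatever the first load, the items left behind include a forbidden pair without the warden. No opening move is safe, so no plan exists.

No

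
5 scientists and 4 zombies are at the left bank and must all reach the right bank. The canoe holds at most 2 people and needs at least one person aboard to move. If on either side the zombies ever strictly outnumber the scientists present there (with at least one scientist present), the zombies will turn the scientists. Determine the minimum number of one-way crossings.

15

Counting alone: each trip to the right bank takes at most 2 across and each return brings at least 1 back, so after t trips out (and t−1 returns) at most 2t − (t−1) of the 9 are across; that first reaches 9 at t = 8, so at least 15 crossings are needed.
The plan below uses exactly 15 crossings, so it is optimal:
1. 2 zombies → the right bank.  (the left bank: 5S 2Z; the right bank: 0S 2Z)
2. 1 zombie ← the left bank.  (the left bank: 5S 3Z; the right bank: 0S 1Z)
3. 2 zombies → the right bank.  (the left bank: 5S 1Z; the right bank: 0S 3Z)
4. 1 zombie ← the left bank.  (the left bank: 5S 2Z; the right bank: 0S 2Z)
5. 2 scientists → the right bank.  (the left bank: 3S 2Z; the right bank: 2S 2Z)
6. 1 zombie ← the left bank.  (the left bank: 3S 3Z; the right bank: 2S 1Z)
7. 1 scientist and 1 zombie → the right bank.  (the left bank: 2S 2Z; the right bank: 3S 2Z)
8. 1 scientist ← the left bank.  (the left bank: 3S 2Z; the right bank: 2S 2Z)
9. 1 scientist and 1 zombie → the right bank.  (the left bank: 2S 1Z; the right bank: 3S 3Z)
10. 1 zombie ← the left bank.  (the left bank: 2S 2Z; the right bank: 3S 2Z)
11. 1 scientist and 1 zombie → the right bank.  (the left bank: 1S 1Z; the right bank: 4S 3Z)
12. 1 scientist ← the left bank.  (the left bank: 2S 1Z; the right bank: 3S 3Z)
13. 1 scientist and 1 zombie → the right bank.  (the left bank: 1S 0Z; the right bank: 4S 4Z)
14. 1 zombie ← the left bank.  (the left bank: 1S 1Z; the right bank: 4S 3Z)
15. 1 scientist and 1 zombie → the right bank.  (the left bank: 0S 0Z; the right bank: 5S 4Z)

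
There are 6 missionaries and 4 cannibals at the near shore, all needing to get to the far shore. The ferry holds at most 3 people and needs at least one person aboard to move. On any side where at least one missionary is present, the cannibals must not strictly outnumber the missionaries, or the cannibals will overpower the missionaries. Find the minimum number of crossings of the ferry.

Counting alone: each trip to the far shore takes at most 3 across and each return brings at least 1 back, so after t trips out (and t−1 returns) at most 3t − (t−1) of the 10 are across; that first reaches 10 at t = 5, so at least 9 crossings are needed.
The plan below uses exactly 9 crossings, so it is optimal:
1. 2 cannibals → the far shore.  (the near shore: 6M 2C; the far shore: 0M 2C)
2. 1 cannibal ← the near shore.  (the near shore: 6M 3C; the far shore: 0M 1C)
3. 3 cannibals → the far shore.  (the near shore: 6M 0C; the far shore: 0M 4C)
4. 1 cannibal ← the near shore.  (the near shore: 6M 1C; the far shore: 0M 3C)
5. 3 missionaries → the far shore.  (the near shore: 3M 1C; the far shore: 3M 3C)
6. 1 cannibal ← the near shore.  (the near shore: 3M 2C; the far shore: 3M 2C)
7. 1 missionary and 2 cannibals → the far shore.  (the near shore: 2M 0C; the far shore: 4M 4C)
8. 1 cannibal ← the near shore.  (the near shore: 2M 1C; the far shore: 4M 3C)
9. 2 missionaries and 1 cannibal → the far shore.  (the near shore: 0M 0C; the far shore: 6M 4C)

9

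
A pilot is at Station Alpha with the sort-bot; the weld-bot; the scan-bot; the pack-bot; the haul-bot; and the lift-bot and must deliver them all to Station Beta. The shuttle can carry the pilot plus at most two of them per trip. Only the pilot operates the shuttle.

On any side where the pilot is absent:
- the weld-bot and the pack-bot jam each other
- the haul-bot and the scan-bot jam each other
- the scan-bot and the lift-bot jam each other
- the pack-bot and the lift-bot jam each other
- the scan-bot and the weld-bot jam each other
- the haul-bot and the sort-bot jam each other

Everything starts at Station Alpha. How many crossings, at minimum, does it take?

impossible

Whatever the first load, the items left behind include a forbidden pair without the pilot. No opening move is safe, so no plan exists.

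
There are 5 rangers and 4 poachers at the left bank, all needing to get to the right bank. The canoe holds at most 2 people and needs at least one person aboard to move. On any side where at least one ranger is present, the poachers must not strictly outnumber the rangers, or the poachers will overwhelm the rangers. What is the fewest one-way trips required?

Counting alone: each trip to the right bank takes at most 2 across and each return brings at least 1 back, so after t trips out (and t−1 returns) at most 2t − (t−1) of the 9 are across; that first reaches 9 at t = 8, so at least 15 crossings are needed.
The plan below uses exactly 15 crossings, so it is optimal:
1. 2 poachers → the right bank.  (the left bank: 5R 2P; the right bank: 0R 2P)
2. 1 poacher ← the left bank.  (the left bank: 5R 3P; the right bank: 0R 1P)
3. 2 poachers → the right bank.  (the left bank: 5R 1P; the right bank: 0R 3P)
4. 1 poacher ← the left bank.  (the left bank: 5R 2P; the right bank: 0R 2P)
5. 2 rangers → the right bank.  (the left bank: 3R 2P; the right bank: 2R 2P)
6. 1 poacher ← the left bank.  (the left bank: 3R 3P; the right bank: 2R 1P)
7. 1 ranger and 1 poacher → the right bank.  (the left bank: 2R 2P; the right bank: 3R 2P)
8. 1 ranger ← the left bank.  (the left bank: 3R 2P; the right bank: 2R 2P)
9. 1 ranger and 1 poacher → the right bank.  (the left bank: 2R 1P; the right bank: 3R 3P)
10. 1 poacher ← the left bank.  (the left bank: 2R 2P; the right bank: 3R 2P)
11. 1 ranger and 1 poacher → the right bank.  (the left bank: 1R 1P; the right bank: 4R 3P)
12. 1 ranger ← the left bank.  (the left bank: 2R 1P; the right bank: 3R 3P)
13. 1 ranger and 1 poacher → the right bank.  (the left bank: 1R 0P; the right bank: 4R 4P)
14. 1 poacher ← the left bank.  (the left bank: 1R 1P; the right bank: 4R 3P)
15. 1 ranger and 1 poacher → the right bank.  (the left bank: 0R 0P; the right bank: 5R 4P)

15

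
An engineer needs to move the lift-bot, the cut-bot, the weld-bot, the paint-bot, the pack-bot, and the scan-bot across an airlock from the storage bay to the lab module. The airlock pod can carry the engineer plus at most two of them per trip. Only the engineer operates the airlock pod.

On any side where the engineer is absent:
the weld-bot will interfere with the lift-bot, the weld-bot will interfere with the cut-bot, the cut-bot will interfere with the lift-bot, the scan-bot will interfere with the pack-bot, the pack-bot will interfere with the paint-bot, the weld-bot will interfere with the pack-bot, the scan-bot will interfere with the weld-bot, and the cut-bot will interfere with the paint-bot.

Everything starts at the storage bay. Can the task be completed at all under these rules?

Whatever the first load, the items left behind include a forbidden pair without the engineer. No opening move is safe, so no plan exists.

No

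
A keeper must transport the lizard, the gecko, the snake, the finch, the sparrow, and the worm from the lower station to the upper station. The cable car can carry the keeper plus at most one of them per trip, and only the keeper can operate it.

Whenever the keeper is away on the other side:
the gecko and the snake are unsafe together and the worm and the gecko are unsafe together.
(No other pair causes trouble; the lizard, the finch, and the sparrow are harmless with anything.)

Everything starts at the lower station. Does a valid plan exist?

Yes

1. Keeper goes to the upper station with the gecko.  [the lower station: the finch, the lizard, the snake, the sparrow, the worm | the upper station: the gecko]
2. Keeper goes back to the lower station alone.  [the lower station: the finch, the lizard, the snake, the sparrow, the worm | the upper station: the gecko]
3. Keeper goes to the upper station with the lizard.  [the lower station: the finch, the snake, the sparrow, the worm | the upper station: the gecko, the lizard]
4. Keeper goes back to the lower station alone.  [the lower station: the finch, the snake, the sparrow, the worm | the upper station: the gecko, the lizard]
5. Keeper goes to the upper station with the snake.  [the lower station: the finch, the sparrow, the worm | the upper station: the gecko, the lizard, the snake]
6. Keeper goes back to the lower station with the gecko.  [the lower station: the finch, the gecko, the sparrow, the worm | the upper station: the lizard, the snake]
7. Keeper goes to the upper station with the worm.  [the lower station: the finch, the gecko, the sparrow | the upper station: the lizard, the snake, the worm]
8. Keeper goes back to the lower station alone.  [the lower station: the finch, the gecko, the sparrow | the upper station: the lizard, the snake, the worm]
9. Keeper goes to the upper station with the finch.  [the lower station: the gecko, the sparrow | the upper station: the finch, the lizard, the snake, the worm]
10. Keeper goes back to the lower station alone.  [the lower station: the gecko, the sparrow | the upper station: the finch, the lizard, the snake, the worm]
11. Keeper goes to the upper station with the sparrow.  [the lower station: the gecko | the upper station: the finch, the lizard, the snake, the sparrow, the worm]
12. Keeper goes back to the lower station alone.  [the lower station: the gecko | the upper station: the finch, the lizard, the snake, the sparrow, the worm]
13. Keeper goes to the upper station with the gecko.  [the lower station: — | the upper station: the finch, the gecko, the lizard, the snake, the sparrow, the worm]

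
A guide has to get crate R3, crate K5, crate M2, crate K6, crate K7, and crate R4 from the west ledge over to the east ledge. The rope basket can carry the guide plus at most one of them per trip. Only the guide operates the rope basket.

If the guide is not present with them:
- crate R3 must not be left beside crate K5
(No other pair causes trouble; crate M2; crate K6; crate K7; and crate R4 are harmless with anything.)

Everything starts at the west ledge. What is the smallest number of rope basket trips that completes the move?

Counting alone: the guide can take at most 1 across per trip to the east ledge, so moving all 6 needs at least 6 loaded trips out, with a return between consecutive ones — at least 11 crossings.
The plan below uses exactly 11 crossings, so it is optimal:
1. Guide goes to the east ledge with crate R3.  [the west ledge: crate K5, crate K6, crate K7, crate M2, crate R4 | the east ledge: crate R3]
2. Guide goes back to the west ledge alone.  [the west ledge: crate K5, crate K6, crate K7, crate M2, crate R4 | the east ledge: crate R3]
3. Guide goes to the east ledge with crate M2.  [the west ledge: crate K5, crate K6, crate K7, crate R4 | the east ledge: crate M2, crate R3]
4. Guide goes back to the west ledge alone.  [the west ledge: crate K5, crate K6, crate K7, crate R4 | the east ledge: crate M2, crate R3]
5. Guide goes to the east ledge with crate K6.  [the west ledge: crate K5, crate K7, crate R4 | the east ledge: crate K6, crate M2, crate R3]
6. Guide goes back to the west ledge alone.  [the west ledge: crate K5, crate K7, crate R4 | the east ledge: crate K6, crate M2, crate R3]
7. Guide goes to the east ledge with crate K7.  [the west ledge: crate K5, crate R4 | the east ledge: crate K6, crate K7, crate M2, crate R3]
8. Guide goes back to the west ledge alone.  [the west ledge: crate K5, crate R4 | the east ledge: crate K6, crate K7, crate M2, crate R3]
9. Guide goes to the east ledge with crate R4.  [the west ledge: crate K5 | the east ledge: crate K6, crate K7, crate M2, crate R3, crate R4]
10. Guide goes back to the west ledge alone.  [the west ledge: crate K5 | the east ledge: crate K6, crate K7, crate M2, crate R3, crate R4]
11. Guide goes to the east ledge with crate K5.  [the west ledge: — | the east ledge: crate K5, crate K6, crate K7, crate M2, crate R3, crate R4]

11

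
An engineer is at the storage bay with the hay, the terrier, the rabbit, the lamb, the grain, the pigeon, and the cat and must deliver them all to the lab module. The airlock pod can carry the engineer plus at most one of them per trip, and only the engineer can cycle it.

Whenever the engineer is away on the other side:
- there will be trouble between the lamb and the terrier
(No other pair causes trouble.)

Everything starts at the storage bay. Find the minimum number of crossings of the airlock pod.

Counting alone: the engineer can take at most 1 across per trip to the lab module, so moving all 7 needs at least 7 loaded trips out, with a return between consecutive ones — at least 13 crossings.
The plan below uses exactly 13 crossings, so it is optimal:
1. Engineer goes to the lab module with the terrier.
2. Engineer goes back to the storage bay alone.
3. Engineer goes to the lab module with the hay.
4. Engineer goes back to the storage bay alone.
5. Engineer goes to the lab module with the rabbit.
6. Engineer goes back to the storage bay alone.
7. Engineer goes to the lab module with the grain.
8. Engineer goes back to the storage bay alone.
9. Engineer goes to the lab module with the pigeon.
10. Engineer goes back to the storage bay alone.
11. Engineer goes to the lab module with the cat.
12. Engineer goes back to the storage bay alone.
13. Engineer goes to the lab module with the lamb.

13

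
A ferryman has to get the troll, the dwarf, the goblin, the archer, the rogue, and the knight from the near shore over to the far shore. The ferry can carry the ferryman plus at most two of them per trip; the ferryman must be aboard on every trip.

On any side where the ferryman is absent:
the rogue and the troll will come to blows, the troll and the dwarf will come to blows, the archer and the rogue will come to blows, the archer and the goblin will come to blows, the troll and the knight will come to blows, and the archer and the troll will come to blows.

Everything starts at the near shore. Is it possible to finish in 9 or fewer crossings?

Yes

Yes — this plan uses 9 crossings (≤ 9):
1. Ferryman goes to the far shore with the archer and the troll.  [the near shore: the dwarf, the goblin, the knight, the rogue | the far shore: the archer, the troll]
2. Ferryman goes back to the near shore with the troll.  [the near shore: the dwarf, the goblin, the knight, the rogue, the troll | the far shore: the archer]
3. Ferryman goes to the far shore with the dwarf and the troll.  [the near shore: the goblin, the knight, the rogue | the far shore: the archer, the dwarf, the troll]
4. Ferryman goes back to the near shore with the troll.  [the near shore: the goblin, the knight, the rogue, the troll | the far shore: the archer, the dwarf]
5. Ferryman goes to the far shore with the knight and the troll.  [the near shore: the goblin, the rogue | the far shore: the archer, the dwarf, the knight, the troll]
6. Ferryman goes back to the near shore with the troll.  [the near shore: the goblin, the rogue, the troll | the far shore: the archer, the dwarf, the knight]
7. Ferryman goes to the far shore with the goblin and the rogue.  [the near shore: the troll | the far shore: the archer, the dwarf, the goblin, the knight, the rogue]
8. Ferryman goes back to the near shore with the archer.  [the near shore: the archer, the troll | the far shore: the dwarf, the goblin, the knight, the rogue]
9. Ferryman goes to the far shore with the archer and the troll.  [the near shore: — | the far shore: the archer, the dwarf, the goblin, the knight, the rogue, the troll]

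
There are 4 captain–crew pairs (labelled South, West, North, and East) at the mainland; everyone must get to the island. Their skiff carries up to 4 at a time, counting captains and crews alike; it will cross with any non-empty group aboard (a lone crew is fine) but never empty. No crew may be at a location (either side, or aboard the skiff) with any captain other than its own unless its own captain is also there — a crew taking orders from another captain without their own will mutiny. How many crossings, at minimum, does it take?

Counting alone: each trip to the island takes at most 4 across and each return brings at least 1 back, so after t trips out (and t−1 returns) at most 4t − (t−1) of the 8 are across; that first reaches 8 at t = 3, so at least 5 crossings are needed.
The plan below uses exactly 5 crossings, so it is optimal:
1. captain South and crew South cross → the island.
2. captain South crosses ← the mainland.
3. captain East, captain North, captain South, and captain West cross → the island.
4. crew South crosses ← the mainland.
5. crew East, crew North, crew South, and crew West cross → the island.

5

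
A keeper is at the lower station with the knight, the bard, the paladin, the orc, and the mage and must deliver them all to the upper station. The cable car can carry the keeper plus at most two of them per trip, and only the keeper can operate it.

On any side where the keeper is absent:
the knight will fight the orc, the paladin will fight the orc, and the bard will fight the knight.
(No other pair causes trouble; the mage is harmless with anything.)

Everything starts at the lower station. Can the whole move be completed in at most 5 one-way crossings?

Yes

Yes — this plan uses 5 crossings (≤ 5):
1. Keeper goes to the upper station with the knight and the paladin.  [the lower station: the bard, the mage, the orc | the upper station: the knight, the paladin]
2. Keeper goes back to the lower station alone.  [the lower station: the bard, the mage, the orc | the upper station: the knight, the paladin]
3. Keeper goes to the upper station with the mage.  [the lower station: the bard, the orc | the upper station: the knight, the mage, the paladin]
4. Keeper goes back to the lower station alone.  [the lower station: the bard, the orc | the upper station: the knight, the mage, the paladin]
5. Keeper goes to the upper station with the bard and the orc.  [the lower station: — | the upper station: the bard, the knight, the mage, the orc, the paladin]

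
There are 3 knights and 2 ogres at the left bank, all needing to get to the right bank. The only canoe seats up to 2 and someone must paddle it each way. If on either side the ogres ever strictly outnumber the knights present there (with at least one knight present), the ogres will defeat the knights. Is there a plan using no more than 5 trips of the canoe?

No

Counting alone: each trip to the right bank takes at most 2 across and each return brings at least 1 back, so after t trips out (and t−1 returns) at most 2t − (t−1) of the 5 are across; that first reaches 5 at t = 4, so at least 7 crossings are needed.
Since 5 < 7, 5 crossings cannot be enough. (The shortest complete plan in fact takes 7:)
1. 2 ogres → the right bank.  (the left bank: 3K 0O; the right bank: 0K 2O)
2. 1 ogre ← the left bank.  (the left bank: 3K 1O; the right bank: 0K 1O)
3. 2 knights → the right bank.  (the left bank: 1K 1O; the right bank: 2K 1O)
4. 1 knight ← the left bank.  (the left bank: 2K 1O; the right bank: 1K 1O)
5. 1 knight and 1 ogre → the right bank.  (the left bank: 1K 0O; the right bank: 2K 2O)
6. 1 ogre ← the left bank.  (the left bank: 1K 1O; the right bank: 2K 1O)
7. 1 knight and 1 ogre → the right bank.  (the left bank: 0K 0O; the right bank: 3K 2O)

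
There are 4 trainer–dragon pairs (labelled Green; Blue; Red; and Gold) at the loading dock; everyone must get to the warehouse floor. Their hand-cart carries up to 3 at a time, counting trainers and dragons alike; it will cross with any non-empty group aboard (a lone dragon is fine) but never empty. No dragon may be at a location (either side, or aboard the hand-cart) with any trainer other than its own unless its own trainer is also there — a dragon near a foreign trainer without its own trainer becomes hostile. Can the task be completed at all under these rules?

1. dragon Green and trainer Green cross → the warehouse floor.
2. trainer Green crosses ← the loading dock.
3. dragon Blue, trainer Blue, and trainer Green cross → the warehouse floor.
4. dragon Green and trainer Green cross ← the loading dock.
5. trainer Gold, trainer Green, and trainer Red cross → the warehouse floor.
6. dragon Blue crosses ← the loading dock.
7. dragon Blue and dragon Green cross → the warehouse floor.
8. dragon Green crosses ← the loading dock.
9. dragon Gold, dragon Green, and dragon Red cross → the warehouse floor.

Yes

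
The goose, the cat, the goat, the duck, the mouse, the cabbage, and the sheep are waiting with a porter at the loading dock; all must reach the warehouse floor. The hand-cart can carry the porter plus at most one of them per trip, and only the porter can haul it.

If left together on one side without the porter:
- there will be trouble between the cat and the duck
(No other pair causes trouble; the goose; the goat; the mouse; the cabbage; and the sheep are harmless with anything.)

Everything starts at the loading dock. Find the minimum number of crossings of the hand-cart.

Counting alone: the porter can take at most 1 across per trip to the warehouse floor, so moving all 7 needs at least 7 loaded trips out, with a return between consecutive ones — at least 13 crossings.
The plan below uses exactly 13 crossings, so it is optimal:
1. Porter goes to the warehouse floor with the cat.  [the loading dock: the cabbage, the duck, the goat, the goose, the mouse, the sheep | the warehouse floor: the cat]
2. Porter goes back to the loading dock alone.  [the loading dock: the cabbage, the duck, the goat, the goose, the mouse, the sheep | the warehouse floor: the cat]
3. Porter goes to the warehouse floor with the goose.  [the loading dock: the cabbage, the duck, the goat, the mouse, the sheep | the warehouse floor: the cat, the goose]
4. Porter goes back to the loading dock alone.  [the loading dock: the cabbage, the duck, the goat, the mouse, the sheep | the warehouse floor: the cat, the goose]
5. Porter goes to the warehouse floor with the goat.  [the loading dock: the cabbage, the duck, the mouse, the sheep | the warehouse floor: the cat, the goat, the goose]
6. Porter goes back to the loading dock alone.  [the loading dock: the cabbage, the duck, the mouse, the sheep | the warehouse floor: the cat, the goat, the goose]
7. Porter goes to the warehouse floor with the mouse.  [the loading dock: the cabbage, the duck, the sheep | the warehouse floor: the cat, the goat, the goose, the mouse]
8. Porter goes back to the loading dock alone.  [the loading dock: the cabbage, the duck, the sheep | the warehouse floor: the cat, the goat, the goose, the mouse]
9. Porter goes to the warehouse floor with the cabbage.  [the loading dock: the duck, the sheep | the warehouse floor: the cabbage, the cat, the goat, the goose, the mouse]
10. Porter goes back to the loading dock alone.  [the loading dock: the duck, the sheep | the warehouse floor: the cabbage, the cat, the goat, the goose, the mouse]
11. Porter goes to the warehouse floor with the sheep.  [the loading dock: the duck | the warehouse floor: the cabbage, the cat, the goat, the goose, the mouse, the sheep]
12. Porter goes back to the loading dock alone.  [the loading dock: the duck | the warehouse floor: the cabbage, the cat, the goat, the goose, the mouse, the sheep]
13. Porter goes to the warehouse floor with the duck.  [the loading dock: — | the warehouse floor: the cabbage, the cat, the duck, the goat, the goose, the mouse, the sheep]

13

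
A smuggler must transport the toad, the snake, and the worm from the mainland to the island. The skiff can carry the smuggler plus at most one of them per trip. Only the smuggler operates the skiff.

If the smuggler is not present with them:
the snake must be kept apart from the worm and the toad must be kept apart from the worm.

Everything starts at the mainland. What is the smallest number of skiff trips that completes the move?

7

Counting alone: the smuggler can take at most 1 across per trip to the island, so moving all 3 needs at least 3 loaded trips out, with a return between consecutive ones — at least 5 crossings.
The safety rule pushes this higher. Following every safe sequence of crossings, the most of the 3 that can be at the island as the skiff arrives there on crossing 5 is 2 — never all 3.
So no plan with fewer than 7 crossings exists, and this one achieves 7:
1. Smuggler goes to the island with the worm.  [the mainland: the snake, the toad | the island: the worm]
2. Smuggler goes back to the mainland alone.  [the mainland: the snake, the toad | the island: the worm]
3. Smuggler goes to the island with the toad.  [the mainland: the snake | the island: the toad, the worm]
4. Smuggler goes back to the mainland with the worm.  [the mainland: the snake, the worm | the island: the toad]
5. Smuggler goes to the island with the snake.  [the mainland: the worm | the island: the snake, the toad]
6. Smuggler goes back to the mainland alone.  [the mainland: the worm | the island: the snake, the toad]
7. Smuggler goes to the island with the worm.  [the mainland: — | the island: the snake, the toad, the worm]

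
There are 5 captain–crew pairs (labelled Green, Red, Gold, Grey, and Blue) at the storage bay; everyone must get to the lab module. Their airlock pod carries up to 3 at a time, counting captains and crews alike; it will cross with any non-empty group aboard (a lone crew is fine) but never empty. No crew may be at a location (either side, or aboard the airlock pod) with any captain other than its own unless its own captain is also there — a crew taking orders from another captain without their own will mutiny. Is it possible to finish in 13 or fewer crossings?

Yes

Yes — this plan uses 11 crossings (≤ 13):
1. captain Green and crew Green cross → the lab module.
2. captain Green crosses ← the storage bay.
3. crew Gold, crew Grey, and crew Red cross → the lab module.
4. crew Green crosses ← the storage bay.
5. captain Gold, captain Grey, and captain Red cross → the lab module.
6. captain Red and crew Red cross ← the storage bay.
7. captain Blue, captain Green, and captain Red cross → the lab module.
8. crew Gold crosses ← the storage bay.
9. crew Green and crew Red cross → the lab module.
10. crew Green crosses ← the storage bay.
11. crew Blue, crew Gold, and crew Green cross → the lab module.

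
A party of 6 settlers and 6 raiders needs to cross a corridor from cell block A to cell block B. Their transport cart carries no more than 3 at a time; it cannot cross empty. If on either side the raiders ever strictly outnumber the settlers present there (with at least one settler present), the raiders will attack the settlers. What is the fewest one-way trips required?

Following every safe sequence of crossings from the start, the most of the 12 that can be at cell block B as the transport cart arrives there on crossings 1, 3, 5 is 3, 5, 6 respectively; the best ever achieved is 6 of 12.
From crossing 7 on, no configuration arises that was not already reachable earlier: only 17 distinct safe configurations (who is on which side, and where the transport cart is) can ever be reached, none of them has everyone across, and every continuation just revisits them. They are: 0 settlers + 0 raiders across (transport cart back at the start); 0 settlers + 1 raider across (transport cart there); 0 settlers + 1 raider across (transport cart back at the start); 0 settlers + 2 raiders across (transport cart there); 0 settlers + 2 raiders across (transport cart back at the start); 0 settlers + 3 raiders across (transport cart there); 0 settlers + 3 raiders across (transport cart back at the start); 0 settlers + 4 raiders across (transport cart there); 0 settlers + 4 raiders across (transport cart back at the start); 0 settlers + 5 raiders across (transport cart there); 0 settlers + 5 raiders across (transport cart back at the start); 0 settlers + 6 raiders across (transport cart there); 1 settler + 1 raider across (transport cart there); 1 settler + 1 raider across (transport cart back at the start); 2 settlers + 2 raiders across (transport cart there); 2 settlers + 2 raiders across (transport cart back at the start); 3 settlers + 3 raiders across (transport cart there). So no valid plan exists.

impossible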